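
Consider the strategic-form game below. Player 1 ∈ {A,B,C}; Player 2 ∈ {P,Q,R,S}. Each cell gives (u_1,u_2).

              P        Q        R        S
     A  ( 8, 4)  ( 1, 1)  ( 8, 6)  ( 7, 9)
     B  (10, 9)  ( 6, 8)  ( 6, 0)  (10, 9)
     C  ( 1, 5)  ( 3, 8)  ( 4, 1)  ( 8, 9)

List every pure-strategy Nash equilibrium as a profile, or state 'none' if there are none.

(A,P): not NE [P1→B gives 10>8; P2→S gives 9>4]
(A,Q): not NE [P1→B gives 6>1; P2→S gives 9>1]
(A,R): not NE [P2→S gives 9>6]
(A,S): not NE [P1→B gives 10>7]
(B,P): NE
(B,Q): not NE [P2→S gives 9>8]
(B,R): not NE [P1→A gives 8>6; P2→S gives 9>0]
(B,S): NE
(C,P): not NE [P1→B gives 10>1; P2→S gives 9>5]
(C,Q): not NE [P1→B gives 6>3; P2→S gives 9>8]
(C,R): not NE [P1→A gives 8>4; P2→S gives 9>1]
(C,S): not NE [P1→B gives 10>8]

NE set: (B,P), (B,S)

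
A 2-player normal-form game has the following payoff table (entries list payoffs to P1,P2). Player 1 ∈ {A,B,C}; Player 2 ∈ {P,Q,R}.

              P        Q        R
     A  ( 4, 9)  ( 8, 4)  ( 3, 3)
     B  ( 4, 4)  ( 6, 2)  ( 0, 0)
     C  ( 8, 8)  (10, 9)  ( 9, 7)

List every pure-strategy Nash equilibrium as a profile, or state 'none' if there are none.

NE set: (C,Q)

(A,P): not NE [P1→C gives 8>4]
(A,Q): not NE [P1→C gives 10>8; P2→P gives 9>4]
(A,R): not NE [P1→C gives 9>3; P2→P gives 9>3]
(B,P): not NE [P1→C gives 8>4]
(B,Q): not NE [P1→C gives 10>6; P2→P gives 4>2]
(B,R): not NE [P1→C gives 9>0; P2→P gives 4>0]
(C,P): not NE [P2→Q gives 9>8]
(C,Q): NE
(C,R): not NE [P2→Q gives 9>7]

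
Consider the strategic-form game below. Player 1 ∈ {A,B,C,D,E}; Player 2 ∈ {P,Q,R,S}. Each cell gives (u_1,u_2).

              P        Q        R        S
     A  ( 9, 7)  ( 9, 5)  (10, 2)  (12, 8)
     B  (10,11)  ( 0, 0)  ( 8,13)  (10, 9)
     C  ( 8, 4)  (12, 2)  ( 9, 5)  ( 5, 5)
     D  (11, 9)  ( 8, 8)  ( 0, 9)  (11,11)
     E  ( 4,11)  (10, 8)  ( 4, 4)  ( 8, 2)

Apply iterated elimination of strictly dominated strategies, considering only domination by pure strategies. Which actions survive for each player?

Remaining: P1:{A,B,D} P2:{P,R,S}

P2 drop Q (P beats it: A:7>5 B:11>0 C:4>2 D:9>8 E:11>8)
P1 drop C (A beats it: P:9>8 R:10>9 S:12>5)
P1 drop E (A beats it: P:9>4 R:10>4 S:12>8)
P1→{A,B,D} P2→{P,R,S}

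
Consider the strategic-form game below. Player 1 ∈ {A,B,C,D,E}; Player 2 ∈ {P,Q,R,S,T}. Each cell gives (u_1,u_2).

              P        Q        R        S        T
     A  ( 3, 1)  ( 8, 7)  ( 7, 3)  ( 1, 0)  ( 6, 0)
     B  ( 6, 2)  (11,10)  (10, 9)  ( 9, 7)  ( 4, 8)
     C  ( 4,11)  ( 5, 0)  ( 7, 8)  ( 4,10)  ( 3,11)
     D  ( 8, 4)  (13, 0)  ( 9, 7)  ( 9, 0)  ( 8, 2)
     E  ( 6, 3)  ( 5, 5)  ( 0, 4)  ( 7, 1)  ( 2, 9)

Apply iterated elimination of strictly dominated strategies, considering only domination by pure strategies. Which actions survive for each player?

Survivors P1:{B,D} P2:{Q,R}

P1 drop A (D beats it: P:8>3 Q:13>8 R:9>7 S:9>1 T:8>6)
P1 drop C (B beats it: P:6>4 Q:11>5 R:10>7 S:9>4 T:4>3)
P1 drop E (D beats it: P:8>6 Q:13>5 R:9>0 S:9>7 T:8>2)
P2 drop P (R beats it: B:9>2 D:7>4)
P2 drop S (R beats it: B:9>7 D:7>0)
P2 drop T (R beats it: B:9>8 D:7>2)
P1→{B,D} P2→{Q,R}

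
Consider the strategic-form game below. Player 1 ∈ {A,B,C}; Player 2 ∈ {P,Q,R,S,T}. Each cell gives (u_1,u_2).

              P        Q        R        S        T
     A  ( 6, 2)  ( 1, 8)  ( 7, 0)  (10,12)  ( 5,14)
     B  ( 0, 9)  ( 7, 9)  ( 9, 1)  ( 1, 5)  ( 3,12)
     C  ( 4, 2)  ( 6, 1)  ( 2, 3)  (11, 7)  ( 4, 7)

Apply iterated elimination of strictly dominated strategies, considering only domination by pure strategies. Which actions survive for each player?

IESDS → P1:{A,C} P2:{S,T}

P2 drop P (T beats it: A:14>2 B:12>9 C:7>2)
P2 drop Q (T beats it: A:14>8 B:12>9 C:7>1)
P2 drop R (S beats it: A:12>0 B:5>1 C:7>3)
P1 drop B (A beats it: S:10>1 T:5>3)
P1→{A,C} P2→{S,T}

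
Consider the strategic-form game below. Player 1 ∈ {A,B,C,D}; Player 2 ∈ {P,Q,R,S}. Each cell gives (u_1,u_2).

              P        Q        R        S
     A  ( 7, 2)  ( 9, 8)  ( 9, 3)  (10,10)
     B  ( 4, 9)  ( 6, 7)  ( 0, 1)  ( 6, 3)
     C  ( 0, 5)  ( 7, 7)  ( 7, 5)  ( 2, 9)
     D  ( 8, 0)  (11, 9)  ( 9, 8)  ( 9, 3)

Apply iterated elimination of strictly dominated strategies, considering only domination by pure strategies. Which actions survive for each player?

P1 drop B (A beats it: P:7>4 Q:9>6 R:9>0 S:10>6)
P1 drop C (A beats it: P:7>0 Q:9>7 R:9>7 S:10>2)
P2 drop P (Q beats it: A:8>2 D:9>0)
P2 drop R (Q beats it: A:8>3 D:9>8)
P1→{A,D} P2→{Q,S}

Survivors P1:{A,D} P2:{Q,S}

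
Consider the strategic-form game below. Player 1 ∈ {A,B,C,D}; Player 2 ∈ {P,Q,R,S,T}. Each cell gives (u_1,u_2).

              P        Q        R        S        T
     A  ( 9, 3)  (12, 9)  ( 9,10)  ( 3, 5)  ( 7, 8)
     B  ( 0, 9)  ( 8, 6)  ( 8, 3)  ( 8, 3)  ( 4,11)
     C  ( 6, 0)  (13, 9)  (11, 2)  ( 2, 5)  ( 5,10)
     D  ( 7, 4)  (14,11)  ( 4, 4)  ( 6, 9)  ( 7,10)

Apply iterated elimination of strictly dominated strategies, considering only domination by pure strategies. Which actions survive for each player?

P2 drop P (T beats it: A:8>3 B:11>9 C:10>0 D:10>4)
P2 drop S (Q beats it: A:9>5 B:6>3 C:9>5 D:11>9)
P1 drop B (A beats it: Q:12>8 R:9>8 T:7>4)
P1→{A,C,D} P2→{Q,R,T}

Survivors P1:{A,C,D} P2:{Q,R,T}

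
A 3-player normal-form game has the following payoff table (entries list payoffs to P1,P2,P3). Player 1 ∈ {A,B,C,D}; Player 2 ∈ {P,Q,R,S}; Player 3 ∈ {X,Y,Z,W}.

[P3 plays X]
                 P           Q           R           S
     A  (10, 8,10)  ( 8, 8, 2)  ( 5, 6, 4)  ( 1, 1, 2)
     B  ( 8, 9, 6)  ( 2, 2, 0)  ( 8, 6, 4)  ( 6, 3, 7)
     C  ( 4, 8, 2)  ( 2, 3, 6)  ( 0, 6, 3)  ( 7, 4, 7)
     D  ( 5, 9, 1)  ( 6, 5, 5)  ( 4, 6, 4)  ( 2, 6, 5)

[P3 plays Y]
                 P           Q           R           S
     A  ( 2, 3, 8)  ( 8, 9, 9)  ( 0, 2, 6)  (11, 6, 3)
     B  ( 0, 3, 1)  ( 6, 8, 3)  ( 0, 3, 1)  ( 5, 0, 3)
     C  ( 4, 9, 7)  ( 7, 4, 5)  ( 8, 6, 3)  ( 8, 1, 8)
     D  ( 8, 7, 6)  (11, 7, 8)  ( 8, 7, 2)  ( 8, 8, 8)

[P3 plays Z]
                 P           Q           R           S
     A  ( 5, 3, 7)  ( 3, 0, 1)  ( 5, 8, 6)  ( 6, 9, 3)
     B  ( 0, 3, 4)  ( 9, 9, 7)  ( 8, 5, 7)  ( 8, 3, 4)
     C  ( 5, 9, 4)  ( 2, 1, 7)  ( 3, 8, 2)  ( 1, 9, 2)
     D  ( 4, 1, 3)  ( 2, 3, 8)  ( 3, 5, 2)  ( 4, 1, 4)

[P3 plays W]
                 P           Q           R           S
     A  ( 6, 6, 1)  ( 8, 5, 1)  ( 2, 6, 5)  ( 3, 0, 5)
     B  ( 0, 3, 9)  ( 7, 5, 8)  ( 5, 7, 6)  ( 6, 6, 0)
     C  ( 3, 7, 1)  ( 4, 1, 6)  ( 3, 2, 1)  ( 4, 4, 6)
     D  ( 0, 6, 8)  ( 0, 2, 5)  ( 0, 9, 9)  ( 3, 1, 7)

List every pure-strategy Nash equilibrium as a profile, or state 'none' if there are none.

NE set: (A,P,X)

(A,P,X): NE
(A,P,Y): not NE [P1→D gives 8>2; P2→Q gives 9>3; P3→X gives 10>8]
(A,P,Z): not NE [P2→S gives 9>3; P3→X gives 10>7]
(A,P,W): not NE [P3→X gives 10>1]
(A,Q,X): not NE [P3→Y gives 9>2]
(A,Q,Y): not NE [P1→D gives 11>8]
(A,Q,Z): not NE [P1→B gives 9>3; P2→S gives 9>0; P3→Y gives 9>1]
(A,Q,W): not NE [P2→R gives 6>5; P3→Y gives 9>1]
(A,R,X): not NE [P1→B gives 8>5; P2→Q gives 8>6; P3→Z gives 6>4]
(A,R,Y): not NE [P1→D gives 8>0; P2→Q gives 9>2]
(A,R,Z): not NE [P1→B gives 8>5; P2→S gives 9>8]
(A,R,W): not NE [P1→B gives 5>2; P3→Z gives 6>5]
(A,S,X): not NE [P1→C gives 7>1; P2→Q gives 8>1; P3→W gives 5>2]
(A,S,Y): not NE [P2→Q gives 9>6; P3→W gives 5>3]
(A,S,Z): not NE [P1→B gives 8>6; P3→W gives 5>3]
(A,S,W): not NE [P1→B gives 6>3; P2→R gives 6>0]
(B,P,X): not NE [P1→A gives 10>8; P3→W gives 9>6]
(B,P,Y): not NE [P1→D gives 8>0; P2→Q gives 8>3; P3→W gives 9>1]
(B,P,Z): not NE [P1→C gives 5>0; P2→Q gives 9>3; P3→W gives 9>4]
(B,P,W): not NE [P1→A gives 6>0; P2→R gives 7>3]
(B,Q,X): not NE [P1→A gives 8>2; P2→P gives 9>2; P3→W gives 8>0]
(B,Q,Y): not NE [P1→D gives 11>6; P3→W gives 8>3]
(B,Q,Z): not NE [P3→W gives 8>7]
(B,Q,W): not NE [P1→A gives 8>7; P2→R gives 7>5]
(B,R,X): not NE [P2→P gives 9>6; P3→Z gives 7>4]
(B,R,Y): not NE [P1→D gives 8>0; P2→Q gives 8>3; P3→Z gives 7>1]
(B,R,Z): not NE [P2→Q gives 9>5]
(B,R,W): not NE [P3→Z gives 7>6]
(B,S,X): not NE [P1→C gives 7>6; P2→P gives 9>3]
(B,S,Y): not NE [P1→A gives 11>5; P2→Q gives 8>0; P3→X gives 7>3]
(B,S,Z): not NE [P2→Q gives 9>3; P3→X gives 7>4]
(B,S,W): not NE [P2→R gives 7>6; P3→X gives 7>0]
(C,P,X): not NE [P1→A gives 10>4; P3→Y gives 7>2]
(C,P,Y): not NE [P1→D gives 8>4]
(C,P,Z): not NE [P3→Y gives 7>4]
(C,P,W): not NE [P1→A gives 6>3; P3→Y gives 7>1]
(C,Q,X): not NE [P1→A gives 8>2; P2→P gives 8>3; P3→Z gives 7>6]
(C,Q,Y): not NE [P1→D gives 11>7; P2→P gives 9>4; P3→Z gives 7>5]
(C,Q,Z): not NE [P1→B gives 9>2; P2→S gives 9>1]
(C,Q,W): not NE [P1→A gives 8>4; P2→P gives 7>1; P3→Z gives 7>6]
(C,R,X): not NE [P1→B gives 8>0; P2→P gives 8>6]
(C,R,Y): not NE [P2→P gives 9>6]
(C,R,Z): not NE [P1→B gives 8>3; P2→S gives 9>8; P3→Y gives 3>2]
(C,R,W): not NE [P1→B gives 5>3; P2→P gives 7>2; P3→Y gives 3>1]
(C,S,X): not NE [P2→P gives 8>4; P3→Y gives 8>7]
(C,S,Y): not NE [P1→A gives 11>8; P2→P gives 9>1]
(C,S,Z): not NE [P1→B gives 8>1; P3→Y gives 8>2]
(C,S,W): not NE [P1→B gives 6>4; P2→P gives 7>4; P3→Y gives 8>6]
(D,P,X): not NE [P1→A gives 10>5; P3→W gives 8>1]
(D,P,Y): not NE [P2→S gives 8>7; P3→W gives 8>6]
(D,P,Z): not NE [P1→C gives 5>4; P2→R gives 5>1; P3→W gives 8>3]
(D,P,W): not NE [P1→A gives 6>0; P2→R gives 9>6]
(D,Q,X): not NE [P1→A gives 8>6; P2→P gives 9>5; P3→Z gives 8>5]
(D,Q,Y): not NE [P2→S gives 8>7]
(D,Q,Z): not NE [P1→B gives 9>2; P2→R gives 5>3]
(D,Q,W): not NE [P1→A gives 8>0; P2→R gives 9>2; P3→Z gives 8>5]
(D,R,X): not NE [P1→B gives 8>4; P2→P gives 9>6; P3→W gives 9>4]
(D,R,Y): not NE [P2→S gives 8>7; P3→W gives 9>2]
(D,R,Z): not NE [P1→B gives 8>3; P3→W gives 9>2]
(D,R,W): not NE [P1→B gives 5>0]
(D,S,X): not NE [P1→C gives 7>2; P2→P gives 9>6; P3→Y gives 8>5]
(D,S,Y): not NE [P1→A gives 11>8]
(D,S,Z): not NE [P1→B gives 8>4; P2→R gives 5>1; P3→Y gives 8>4]
(D,S,W): not NE [P1→B gives 6>3; P2→R gives 9>1; P3→Y gives 8>7]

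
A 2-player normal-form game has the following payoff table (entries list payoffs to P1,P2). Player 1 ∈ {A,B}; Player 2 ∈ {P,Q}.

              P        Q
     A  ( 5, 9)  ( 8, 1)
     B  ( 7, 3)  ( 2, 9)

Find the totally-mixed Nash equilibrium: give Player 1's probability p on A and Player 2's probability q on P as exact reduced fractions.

P1 indiff ⇒ q·5+(1-q)·8 = q·7+(1-q)·2 ⇒ q(-2) = (1-q)(-6) ⇒ q = 3/4
P2 indiff ⇒ p·9+(1-p)·3 = p·1+(1-p)·9 ⇒ p(8) = (1-p)(6) ⇒ p = 3/7

(p,q) = (3/7, 3/4)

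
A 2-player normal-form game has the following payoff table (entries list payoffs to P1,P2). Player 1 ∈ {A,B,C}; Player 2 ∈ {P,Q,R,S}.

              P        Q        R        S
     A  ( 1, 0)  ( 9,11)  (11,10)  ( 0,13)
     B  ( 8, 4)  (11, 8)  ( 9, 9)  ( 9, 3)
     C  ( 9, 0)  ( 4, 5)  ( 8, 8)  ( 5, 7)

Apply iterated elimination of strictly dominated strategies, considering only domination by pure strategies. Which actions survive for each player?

P2 drop P (Q beats it: A:11>0 B:8>4 C:5>0)
P1 drop C (B beats it: Q:11>4 R:9>8 S:9>5)
P1→{A,B} P2→{Q,R,S}

Remaining: P1:{A,B} P2:{Q,R,S}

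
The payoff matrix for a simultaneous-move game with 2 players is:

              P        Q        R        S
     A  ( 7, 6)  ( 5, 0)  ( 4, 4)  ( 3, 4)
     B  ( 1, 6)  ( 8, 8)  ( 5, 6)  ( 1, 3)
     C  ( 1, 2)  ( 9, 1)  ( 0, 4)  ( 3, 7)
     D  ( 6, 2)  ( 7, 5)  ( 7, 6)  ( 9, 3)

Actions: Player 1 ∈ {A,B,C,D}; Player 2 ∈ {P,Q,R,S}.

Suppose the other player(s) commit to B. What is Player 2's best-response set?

argmax u_2 = {Q}

u_2(P vs B) = 6
u_2(Q vs B) = 8
u_2(R vs B) = 6
u_2(S vs B) = 3
max payoff 8 at {Q}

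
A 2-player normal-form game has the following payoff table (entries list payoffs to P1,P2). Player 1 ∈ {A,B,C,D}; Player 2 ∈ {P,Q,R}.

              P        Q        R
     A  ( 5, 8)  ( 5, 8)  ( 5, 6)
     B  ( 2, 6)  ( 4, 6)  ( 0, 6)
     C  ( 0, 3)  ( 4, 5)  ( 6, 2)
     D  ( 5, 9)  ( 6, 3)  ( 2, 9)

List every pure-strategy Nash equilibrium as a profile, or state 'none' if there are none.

Nash profiles: (A,P), (D,P)

(A,P): NE
(A,Q): not NE [P1→D gives 6>5]
(A,R): not NE [P1→C gives 6>5; P2→Q gives 8>6]
(B,P): not NE [P1→D gives 5>2]
(B,Q): not NE [P1→D gives 6>4]
(B,R): not NE [P1→C gives 6>0]
(C,P): not NE [P1→D gives 5>0; P2→Q gives 5>3]
(C,Q): not NE [P1→D gives 6>4]
(C,R): not NE [P2→Q gives 5>2]
(D,P): NE
(D,Q): not NE [P2→R gives 9>3]
(D,R): not NE [P1→C gives 6>2]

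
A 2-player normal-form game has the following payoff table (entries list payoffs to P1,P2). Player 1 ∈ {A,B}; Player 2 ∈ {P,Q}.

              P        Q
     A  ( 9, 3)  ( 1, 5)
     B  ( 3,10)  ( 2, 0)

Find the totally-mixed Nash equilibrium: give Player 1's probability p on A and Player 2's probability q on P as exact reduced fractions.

(p,q) = (5/6, 1/7)

P1 indiff ⇒ q·9+(1-q)·1 = q·3+(1-q)·2 ⇒ q(6) = (1-q)(1) ⇒ q = 1/7
P2 indiff ⇒ p·3+(1-p)·10 = p·5+(1-p)·0 ⇒ p(-2) = (1-p)(-10) ⇒ p = 5/6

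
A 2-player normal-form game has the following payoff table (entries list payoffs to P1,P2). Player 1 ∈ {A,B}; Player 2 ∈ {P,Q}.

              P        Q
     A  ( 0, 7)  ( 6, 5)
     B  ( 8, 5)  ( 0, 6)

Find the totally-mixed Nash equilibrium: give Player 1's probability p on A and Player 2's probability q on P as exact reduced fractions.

P1 mixes 1/3 on A; P2 mixes 3/7 on P

P1 indiff ⇒ q·0+(1-q)·6 = q·8+(1-q)·0 ⇒ q(-8) = (1-q)(-6) ⇒ q = 3/7
P2 indiff ⇒ p·7+(1-p)·5 = p·5+(1-p)·6 ⇒ p(2) = (1-p)(1) ⇒ p = 1/3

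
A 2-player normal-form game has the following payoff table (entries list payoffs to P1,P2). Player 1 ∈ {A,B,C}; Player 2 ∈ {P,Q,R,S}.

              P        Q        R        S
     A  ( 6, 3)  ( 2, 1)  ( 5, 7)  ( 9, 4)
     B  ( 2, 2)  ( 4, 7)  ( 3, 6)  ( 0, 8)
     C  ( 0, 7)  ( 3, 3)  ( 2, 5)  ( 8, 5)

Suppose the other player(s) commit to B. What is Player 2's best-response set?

P2 best: {S}

u_2(P vs B) = 2
u_2(Q vs B) = 7
u_2(R vs B) = 6
u_2(S vs B) = 8
max payoff 8 at {S}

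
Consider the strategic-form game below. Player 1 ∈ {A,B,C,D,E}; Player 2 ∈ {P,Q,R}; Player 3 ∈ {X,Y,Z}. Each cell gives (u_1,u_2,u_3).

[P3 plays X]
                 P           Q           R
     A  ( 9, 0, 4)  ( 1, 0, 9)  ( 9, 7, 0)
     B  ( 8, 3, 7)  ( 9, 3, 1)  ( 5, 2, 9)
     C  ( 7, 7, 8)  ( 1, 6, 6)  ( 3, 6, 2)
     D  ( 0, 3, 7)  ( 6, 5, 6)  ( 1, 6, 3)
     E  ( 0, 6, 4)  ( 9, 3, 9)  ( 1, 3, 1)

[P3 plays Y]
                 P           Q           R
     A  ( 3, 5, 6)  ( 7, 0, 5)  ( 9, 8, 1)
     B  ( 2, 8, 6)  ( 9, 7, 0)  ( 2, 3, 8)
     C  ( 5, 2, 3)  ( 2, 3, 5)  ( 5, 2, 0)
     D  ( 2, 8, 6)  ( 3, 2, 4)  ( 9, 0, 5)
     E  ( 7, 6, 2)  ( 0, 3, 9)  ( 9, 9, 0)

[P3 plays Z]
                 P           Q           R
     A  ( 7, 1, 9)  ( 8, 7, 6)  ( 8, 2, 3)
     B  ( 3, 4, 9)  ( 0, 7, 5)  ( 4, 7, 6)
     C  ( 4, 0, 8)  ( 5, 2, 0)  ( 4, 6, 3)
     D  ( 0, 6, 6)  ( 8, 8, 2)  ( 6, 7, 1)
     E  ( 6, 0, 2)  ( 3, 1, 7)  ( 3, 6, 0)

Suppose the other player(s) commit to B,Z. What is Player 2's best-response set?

u_2(P vs B,Z) = 4
u_2(Q vs B,Z) = 7
u_2(R vs B,Z) = 7
max payoff 7 at {Q,R}

P2 best: {Q,R}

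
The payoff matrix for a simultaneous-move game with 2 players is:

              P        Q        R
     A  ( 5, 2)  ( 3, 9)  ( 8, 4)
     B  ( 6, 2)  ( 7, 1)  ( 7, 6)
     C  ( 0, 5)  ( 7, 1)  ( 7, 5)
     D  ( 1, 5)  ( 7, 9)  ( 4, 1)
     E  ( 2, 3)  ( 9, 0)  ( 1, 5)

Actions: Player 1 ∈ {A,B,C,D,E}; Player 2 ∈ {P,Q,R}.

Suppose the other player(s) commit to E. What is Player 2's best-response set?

BR_2 = {R}

u_2(P vs E) = 3
u_2(Q vs E) = 0
u_2(R vs E) = 5
max payoff 5 at {R}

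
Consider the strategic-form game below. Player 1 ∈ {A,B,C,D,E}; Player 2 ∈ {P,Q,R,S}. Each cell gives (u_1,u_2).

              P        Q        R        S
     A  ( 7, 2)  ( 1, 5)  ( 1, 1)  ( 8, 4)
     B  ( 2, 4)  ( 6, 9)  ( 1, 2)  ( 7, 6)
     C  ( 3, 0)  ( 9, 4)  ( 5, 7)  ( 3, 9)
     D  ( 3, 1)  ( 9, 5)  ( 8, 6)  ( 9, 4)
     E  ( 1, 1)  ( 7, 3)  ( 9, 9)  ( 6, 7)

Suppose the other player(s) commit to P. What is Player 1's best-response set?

BR_1 = {A}

u_1(A vs P) = 7
u_1(B vs P) = 2
u_1(C vs P) = 3
u_1(D vs P) = 3
u_1(E vs P) = 1
max payoff 7 at {A}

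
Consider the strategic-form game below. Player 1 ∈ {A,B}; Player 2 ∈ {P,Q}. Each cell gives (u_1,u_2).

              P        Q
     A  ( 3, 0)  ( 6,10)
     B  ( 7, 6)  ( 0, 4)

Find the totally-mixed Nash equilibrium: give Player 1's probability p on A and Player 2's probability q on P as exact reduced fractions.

(p,q) = (1/6, 3/5)

P1 indiff ⇒ q·3+(1-q)·6 = q·7+(1-q)·0 ⇒ q(-4) = (1-q)(-6) ⇒ q = 3/5
P2 indiff ⇒ p·0+(1-p)·6 = p·10+(1-p)·4 ⇒ p(-10) = (1-p)(-2) ⇒ p = 1/6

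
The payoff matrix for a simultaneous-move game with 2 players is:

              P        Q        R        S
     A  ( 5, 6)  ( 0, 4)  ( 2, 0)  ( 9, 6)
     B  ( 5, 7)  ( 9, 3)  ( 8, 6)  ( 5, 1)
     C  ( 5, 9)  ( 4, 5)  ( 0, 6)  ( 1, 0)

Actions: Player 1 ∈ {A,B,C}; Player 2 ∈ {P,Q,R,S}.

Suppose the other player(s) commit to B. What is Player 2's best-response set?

u_2(P vs B) = 7
u_2(Q vs B) = 3
u_2(R vs B) = 6
u_2(S vs B) = 1
max payoff 7 at {P}

argmax u_2 = {P}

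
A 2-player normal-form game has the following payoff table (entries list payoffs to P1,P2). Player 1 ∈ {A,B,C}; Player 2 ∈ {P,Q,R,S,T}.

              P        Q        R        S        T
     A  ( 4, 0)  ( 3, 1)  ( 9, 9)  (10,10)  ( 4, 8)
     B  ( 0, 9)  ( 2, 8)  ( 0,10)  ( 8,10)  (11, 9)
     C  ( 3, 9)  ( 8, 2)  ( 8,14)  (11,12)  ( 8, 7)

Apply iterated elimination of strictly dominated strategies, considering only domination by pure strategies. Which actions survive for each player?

Remaining: P1:{A,C} P2:{R,S}

P2 drop P (R beats it: A:9>0 B:10>9 C:14>9)
P2 drop Q (R beats it: A:9>1 B:10>8 C:14>2)
P2 drop T (R beats it: A:9>8 B:10>9 C:14>7)
P1 drop B (A beats it: R:9>0 S:10>8)
P1→{A,C} P2→{R,S}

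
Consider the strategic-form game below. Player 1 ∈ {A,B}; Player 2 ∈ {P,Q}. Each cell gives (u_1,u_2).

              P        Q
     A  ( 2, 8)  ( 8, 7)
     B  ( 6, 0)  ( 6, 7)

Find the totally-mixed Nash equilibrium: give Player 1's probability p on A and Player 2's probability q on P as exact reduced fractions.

P1 indiff ⇒ q·2+(1-q)·8 = q·6+(1-q)·6 ⇒ q(-4) = (1-q)(-2) ⇒ q = 1/3
P2 indiff ⇒ p·8+(1-p)·0 = p·7+(1-p)·7 ⇒ p(1) = (1-p)(7) ⇒ p = 7/8

p=7/8, q=1/3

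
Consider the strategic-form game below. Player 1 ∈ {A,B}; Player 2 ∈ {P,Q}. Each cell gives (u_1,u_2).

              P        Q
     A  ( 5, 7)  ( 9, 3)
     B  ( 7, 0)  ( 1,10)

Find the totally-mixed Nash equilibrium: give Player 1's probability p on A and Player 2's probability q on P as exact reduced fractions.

(p,q) = (5/7, 4/5)

P1 indiff ⇒ q·5+(1-q)·9 = q·7+(1-q)·1 ⇒ q(-2) = (1-q)(-8) ⇒ q = 4/5
P2 indiff ⇒ p·7+(1-p)·0 = p·3+(1-p)·10 ⇒ p(4) = (1-p)(10) ⇒ p = 5/7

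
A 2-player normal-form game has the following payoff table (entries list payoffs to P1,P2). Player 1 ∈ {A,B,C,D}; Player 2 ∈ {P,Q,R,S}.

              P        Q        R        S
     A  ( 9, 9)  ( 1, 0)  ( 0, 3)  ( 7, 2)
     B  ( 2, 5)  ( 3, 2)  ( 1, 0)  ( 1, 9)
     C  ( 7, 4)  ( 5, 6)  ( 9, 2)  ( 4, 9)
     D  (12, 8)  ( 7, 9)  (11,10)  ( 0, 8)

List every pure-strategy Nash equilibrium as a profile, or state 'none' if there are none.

(A,P): not NE [P1→D gives 12>9]
(A,Q): not NE [P1→D gives 7>1; P2→P gives 9>0]
(A,R): not NE [P1→D gives 11>0; P2→P gives 9>3]
(A,S): not NE [P2→P gives 9>2]
(B,P): not NE [P1→D gives 12>2; P2→S gives 9>5]
(B,Q): not NE [P1→D gives 7>3; P2→S gives 9>2]
(B,R): not NE [P1→D gives 11>1; P2→S gives 9>0]
(B,S): not NE [P1→A gives 7>1]
(C,P): not NE [P1→D gives 12>7; P2→S gives 9>4]
(C,Q): not NE [P1→D gives 7>5; P2→S gives 9>6]
(C,R): not NE [P1→D gives 11>9; P2→S gives 9>2]
(C,S): not NE [P1→A gives 7>4]
(D,P): not NE [P2→R gives 10>8]
(D,Q): not NE [P2→R gives 10>9]
(D,R): NE
(D,S): not NE [P1→A gives 7>0; P2→R gives 10>8]

NE set: (D,R)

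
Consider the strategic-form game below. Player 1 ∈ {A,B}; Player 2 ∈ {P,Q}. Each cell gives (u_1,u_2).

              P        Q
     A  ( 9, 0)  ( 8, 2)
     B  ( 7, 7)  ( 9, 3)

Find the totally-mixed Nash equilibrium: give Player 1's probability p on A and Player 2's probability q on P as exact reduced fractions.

P1 indiff ⇒ q·9+(1-q)·8 = q·7+(1-q)·9 ⇒ q(2) = (1-q)(1) ⇒ q = 1/3
P2 indiff ⇒ p·0+(1-p)·7 = p·2+(1-p)·3 ⇒ p(-2) = (1-p)(-4) ⇒ p = 2/3

P1 mixes 2/3 on A; P2 mixes 1/3 on P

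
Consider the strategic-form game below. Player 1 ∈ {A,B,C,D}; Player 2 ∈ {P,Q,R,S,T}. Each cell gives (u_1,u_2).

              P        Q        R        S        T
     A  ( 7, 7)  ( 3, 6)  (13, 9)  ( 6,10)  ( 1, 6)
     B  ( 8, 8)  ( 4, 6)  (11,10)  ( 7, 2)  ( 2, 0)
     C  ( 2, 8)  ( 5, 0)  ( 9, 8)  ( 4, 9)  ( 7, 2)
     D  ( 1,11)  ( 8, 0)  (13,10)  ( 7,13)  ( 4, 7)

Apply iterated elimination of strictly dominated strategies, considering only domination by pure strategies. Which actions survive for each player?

P2 drop Q (P beats it: A:7>6 B:8>6 C:8>0 D:11>0)
P2 drop T (P beats it: A:7>6 B:8>0 C:8>2 D:11>7)
P1 drop C (A beats it: P:7>2 R:13>9 S:6>4)
P1→{A,B,D} P2→{P,R,S}

IESDS → P1:{A,B,D} P2:{P,R,S}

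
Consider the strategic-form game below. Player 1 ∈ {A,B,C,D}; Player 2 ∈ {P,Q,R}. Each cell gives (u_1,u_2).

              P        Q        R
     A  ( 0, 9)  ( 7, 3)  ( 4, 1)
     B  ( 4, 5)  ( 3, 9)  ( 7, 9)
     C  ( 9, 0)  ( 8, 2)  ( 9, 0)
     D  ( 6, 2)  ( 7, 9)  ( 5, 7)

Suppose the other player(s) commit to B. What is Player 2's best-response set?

argmax u_2 = {Q,R}

u_2(P vs B) = 5
u_2(Q vs B) = 9
u_2(R vs B) = 9
max payoff 9 at {Q,R}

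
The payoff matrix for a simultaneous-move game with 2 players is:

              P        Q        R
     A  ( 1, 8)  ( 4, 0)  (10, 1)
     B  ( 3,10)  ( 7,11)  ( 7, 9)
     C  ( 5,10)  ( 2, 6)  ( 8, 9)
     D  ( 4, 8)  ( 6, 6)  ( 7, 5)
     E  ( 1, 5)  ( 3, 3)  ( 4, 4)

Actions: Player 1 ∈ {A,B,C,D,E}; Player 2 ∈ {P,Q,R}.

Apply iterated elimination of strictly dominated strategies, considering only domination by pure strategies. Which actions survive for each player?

Survivors P1:{B,C,D} P2:{P,Q}

P1 drop E (B beats it: P:3>1 Q:7>3 R:7>4)
P2 drop R (P beats it: A:8>1 B:10>9 C:10>9 D:8>5)
P1 drop A (B beats it: P:3>1 Q:7>4)
P1→{B,C,D} P2→{P,Q}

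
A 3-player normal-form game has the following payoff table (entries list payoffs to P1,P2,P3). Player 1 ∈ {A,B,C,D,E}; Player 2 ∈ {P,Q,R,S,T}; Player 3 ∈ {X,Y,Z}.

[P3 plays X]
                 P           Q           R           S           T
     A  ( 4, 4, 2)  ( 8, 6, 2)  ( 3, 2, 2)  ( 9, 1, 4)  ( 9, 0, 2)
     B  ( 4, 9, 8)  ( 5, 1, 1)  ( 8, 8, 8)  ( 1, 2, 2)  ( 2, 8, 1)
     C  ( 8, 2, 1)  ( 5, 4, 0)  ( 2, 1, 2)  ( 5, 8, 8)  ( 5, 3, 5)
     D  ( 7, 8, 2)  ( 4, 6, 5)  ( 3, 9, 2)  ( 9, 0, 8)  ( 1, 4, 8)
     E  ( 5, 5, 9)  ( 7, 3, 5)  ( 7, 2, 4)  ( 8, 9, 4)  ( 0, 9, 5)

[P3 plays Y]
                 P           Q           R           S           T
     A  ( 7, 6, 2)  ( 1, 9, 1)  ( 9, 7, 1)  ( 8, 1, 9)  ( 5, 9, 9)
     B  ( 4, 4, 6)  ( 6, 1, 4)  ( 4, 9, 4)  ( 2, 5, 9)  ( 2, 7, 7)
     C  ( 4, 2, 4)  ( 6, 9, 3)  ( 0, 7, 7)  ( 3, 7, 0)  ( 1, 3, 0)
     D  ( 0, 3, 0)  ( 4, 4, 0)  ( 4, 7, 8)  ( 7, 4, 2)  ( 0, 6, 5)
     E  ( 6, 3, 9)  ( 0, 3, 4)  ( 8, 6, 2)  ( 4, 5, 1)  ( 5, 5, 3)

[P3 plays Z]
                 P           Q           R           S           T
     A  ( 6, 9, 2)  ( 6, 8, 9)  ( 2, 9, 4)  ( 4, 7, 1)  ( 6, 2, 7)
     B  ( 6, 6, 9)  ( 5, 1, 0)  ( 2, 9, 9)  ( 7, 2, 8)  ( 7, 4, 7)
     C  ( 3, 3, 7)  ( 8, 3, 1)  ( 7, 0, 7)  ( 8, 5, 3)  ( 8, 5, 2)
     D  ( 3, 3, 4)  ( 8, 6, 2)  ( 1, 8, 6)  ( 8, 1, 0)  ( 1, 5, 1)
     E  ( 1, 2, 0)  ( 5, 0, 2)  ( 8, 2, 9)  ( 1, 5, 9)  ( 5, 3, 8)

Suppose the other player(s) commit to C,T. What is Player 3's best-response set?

u_3(X vs C,T) = 5
u_3(Y vs C,T) = 0
u_3(Z vs C,T) = 2
max payoff 5 at {X}

argmax u_3 = {X}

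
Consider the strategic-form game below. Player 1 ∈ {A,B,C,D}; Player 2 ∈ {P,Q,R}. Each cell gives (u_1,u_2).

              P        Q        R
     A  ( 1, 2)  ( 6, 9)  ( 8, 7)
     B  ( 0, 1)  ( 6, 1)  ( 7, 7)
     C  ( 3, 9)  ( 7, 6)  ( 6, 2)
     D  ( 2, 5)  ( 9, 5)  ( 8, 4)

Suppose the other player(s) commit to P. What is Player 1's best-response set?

P1 best: {C}

u_1(A vs P) = 1
u_1(B vs P) = 0
u_1(C vs P) = 3
u_1(D vs P) = 2
max payoff 3 at {C}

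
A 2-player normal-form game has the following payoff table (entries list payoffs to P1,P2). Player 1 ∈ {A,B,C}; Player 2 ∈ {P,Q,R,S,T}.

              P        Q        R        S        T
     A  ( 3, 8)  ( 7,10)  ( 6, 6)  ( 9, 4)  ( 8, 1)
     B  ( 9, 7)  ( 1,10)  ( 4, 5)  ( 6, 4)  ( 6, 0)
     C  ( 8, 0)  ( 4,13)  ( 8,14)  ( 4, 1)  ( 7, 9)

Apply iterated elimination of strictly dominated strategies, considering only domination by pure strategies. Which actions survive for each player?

Remaining: P1:{A,C} P2:{Q,R}

P2 drop P (Q beats it: A:10>8 B:10>7 C:13>0)
P1 drop B (A beats it: Q:7>1 R:6>4 S:9>6 T:8>6)
P2 drop S (Q beats it: A:10>4 C:13>1)
P2 drop T (Q beats it: A:10>1 C:13>9)
P1→{A,C} P2→{Q,R}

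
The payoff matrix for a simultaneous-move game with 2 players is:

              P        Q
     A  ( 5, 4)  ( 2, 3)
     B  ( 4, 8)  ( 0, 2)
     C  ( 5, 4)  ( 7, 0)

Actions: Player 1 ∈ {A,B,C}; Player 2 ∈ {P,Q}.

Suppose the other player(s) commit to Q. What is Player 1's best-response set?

u_1(A vs Q) = 2
u_1(B vs Q) = 0
u_1(C vs Q) = 7
max payoff 7 at {C}

argmax u_1 = {C}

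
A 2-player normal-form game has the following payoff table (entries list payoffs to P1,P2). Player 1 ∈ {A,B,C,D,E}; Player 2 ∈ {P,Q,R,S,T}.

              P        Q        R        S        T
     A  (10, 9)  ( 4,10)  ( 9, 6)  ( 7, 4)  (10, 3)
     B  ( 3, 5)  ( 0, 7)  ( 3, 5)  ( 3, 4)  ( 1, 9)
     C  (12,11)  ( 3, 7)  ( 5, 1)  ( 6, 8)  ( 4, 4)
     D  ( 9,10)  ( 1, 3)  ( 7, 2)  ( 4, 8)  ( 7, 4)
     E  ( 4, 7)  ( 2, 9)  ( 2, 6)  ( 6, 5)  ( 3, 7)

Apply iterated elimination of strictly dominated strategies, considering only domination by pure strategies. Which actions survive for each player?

Remaining: P1:{A,C} P2:{P,Q}

P1 drop B (A beats it: P:10>3 Q:4>0 R:9>3 S:7>3 T:10>1)
P1 drop D (A beats it: P:10>9 Q:4>1 R:9>7 S:7>4 T:10>7)
P1 drop E (A beats it: P:10>4 Q:4>2 R:9>2 S:7>6 T:10>3)
P2 drop R (P beats it: A:9>6 C:11>1)
P2 drop S (P beats it: A:9>4 C:11>8)
P2 drop T (P beats it: A:9>3 C:11>4)
P1→{A,C} P2→{P,Q}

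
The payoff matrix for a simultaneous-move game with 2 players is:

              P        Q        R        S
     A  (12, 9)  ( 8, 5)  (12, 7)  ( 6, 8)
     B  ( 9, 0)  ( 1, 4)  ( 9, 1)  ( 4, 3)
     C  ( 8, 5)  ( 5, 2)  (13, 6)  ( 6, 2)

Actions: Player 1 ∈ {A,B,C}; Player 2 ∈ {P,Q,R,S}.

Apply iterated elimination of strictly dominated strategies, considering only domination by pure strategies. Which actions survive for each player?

Survivors P1:{A,C} P2:{P,R}

P1 drop B (A beats it: P:12>9 Q:8>1 R:12>9 S:6>4)
P2 drop Q (P beats it: A:9>5 C:5>2)
P2 drop S (P beats it: A:9>8 C:5>2)
P1→{A,C} P2→{P,R}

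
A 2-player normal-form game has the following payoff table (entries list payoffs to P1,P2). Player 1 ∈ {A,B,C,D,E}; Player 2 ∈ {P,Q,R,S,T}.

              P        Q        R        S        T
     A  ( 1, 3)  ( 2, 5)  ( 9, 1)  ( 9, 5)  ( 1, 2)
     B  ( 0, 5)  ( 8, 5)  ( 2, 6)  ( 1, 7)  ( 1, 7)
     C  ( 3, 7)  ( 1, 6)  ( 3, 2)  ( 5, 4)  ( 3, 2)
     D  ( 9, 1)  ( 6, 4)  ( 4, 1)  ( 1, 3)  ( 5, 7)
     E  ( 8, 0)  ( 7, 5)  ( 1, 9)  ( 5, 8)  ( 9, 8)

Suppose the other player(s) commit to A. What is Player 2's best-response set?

u_2(P vs A) = 3
u_2(Q vs A) = 5
u_2(R vs A) = 1
u_2(S vs A) = 5
u_2(T vs A) = 2
max payoff 5 at {Q,S}

BR_2 = {Q,S}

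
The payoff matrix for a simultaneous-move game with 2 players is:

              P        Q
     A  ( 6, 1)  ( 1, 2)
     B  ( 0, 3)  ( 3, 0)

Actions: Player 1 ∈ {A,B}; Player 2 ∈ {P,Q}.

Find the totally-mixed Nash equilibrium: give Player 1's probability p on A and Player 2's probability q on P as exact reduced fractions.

P1 indiff ⇒ q·6+(1-q)·1 = q·0+(1-q)·3 ⇒ q(6) = (1-q)(2) ⇒ q = 1/4
P2 indiff ⇒ p·1+(1-p)·3 = p·2+(1-p)·0 ⇒ p(-1) = (1-p)(-3) ⇒ p = 3/4

P1 mixes 3/4 on A; P2 mixes 1/4 on P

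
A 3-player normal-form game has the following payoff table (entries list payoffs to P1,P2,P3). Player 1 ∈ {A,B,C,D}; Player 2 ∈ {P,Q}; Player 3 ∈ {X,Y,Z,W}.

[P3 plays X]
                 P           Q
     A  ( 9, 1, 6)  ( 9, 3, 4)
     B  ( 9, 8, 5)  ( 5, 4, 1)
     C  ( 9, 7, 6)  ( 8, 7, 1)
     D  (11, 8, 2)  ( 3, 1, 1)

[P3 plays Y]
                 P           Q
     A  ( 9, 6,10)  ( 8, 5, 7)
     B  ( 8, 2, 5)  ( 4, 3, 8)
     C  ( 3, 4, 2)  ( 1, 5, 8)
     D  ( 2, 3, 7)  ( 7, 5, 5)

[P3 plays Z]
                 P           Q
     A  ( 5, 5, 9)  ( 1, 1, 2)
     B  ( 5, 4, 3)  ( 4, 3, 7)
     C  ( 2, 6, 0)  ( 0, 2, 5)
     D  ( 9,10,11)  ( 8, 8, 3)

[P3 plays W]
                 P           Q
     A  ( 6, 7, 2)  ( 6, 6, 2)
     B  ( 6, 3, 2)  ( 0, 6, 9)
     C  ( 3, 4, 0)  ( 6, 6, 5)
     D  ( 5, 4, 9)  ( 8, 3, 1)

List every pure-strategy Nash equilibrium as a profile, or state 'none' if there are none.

(A,P,X): not NE [P1→D gives 11>9; P2→Q gives 3>1; P3→Y gives 10>6]
(A,P,Y): NE
(A,P,Z): not NE [P1→D gives 9>5; P3→Y gives 10>9]
(A,P,W): not NE [P3→Y gives 10>2]
(A,Q,X): not NE [P3→Y gives 7>4]
(A,Q,Y): not NE [P2→P gives 6>5]
(A,Q,Z): not NE [P1→D gives 8>1; P2→P gives 5>1; P3→Y gives 7>2]
(A,Q,W): not NE [P1→D gives 8>6; P2→P gives 7>6; P3→Y gives 7>2]
(B,P,X): not NE [P1→D gives 11>9]
(B,P,Y): not NE [P1→A gives 9>8; P2→Q gives 3>2]
(B,P,Z): not NE [P1→D gives 9>5; P3→Y gives 5>3]
(B,P,W): not NE [P2→Q gives 6>3; P3→Y gives 5>2]
(B,Q,X): not NE [P1→A gives 9>5; P2→P gives 8>4; P3→W gives 9>1]
(B,Q,Y): not NE [P1→A gives 8>4; P3→W gives 9>8]
(B,Q,Z): not NE [P1→D gives 8>4; P2→P gives 4>3; P3→W gives 9>7]
(B,Q,W): not NE [P1→D gives 8>0]
(C,P,X): not NE [P1→D gives 11>9]
(C,P,Y): not NE [P1→A gives 9>3; P2→Q gives 5>4; P3→X gives 6>2]
(C,P,Z): not NE [P1→D gives 9>2; P3→X gives 6>0]
(C,P,W): not NE [P1→B gives 6>3; P2→Q gives 6>4; P3→X gives 6>0]
(C,Q,X): not NE [P1→A gives 9>8; P3→Y gives 8>1]
(C,Q,Y): not NE [P1→A gives 8>1]
(C,Q,Z): not NE [P1→D gives 8>0; P2→P gives 6>2; P3→Y gives 8>5]
(C,Q,W): not NE [P1→D gives 8>6; P3→Y gives 8>5]
(D,P,X): not NE [P3→Z gives 11>2]
(D,P,Y): not NE [P1→A gives 9>2; P2→Q gives 5>3; P3→Z gives 11>7]
(D,P,Z): NE
(D,P,W): not NE [P1→B gives 6>5; P3→Z gives 11>9]
(D,Q,X): not NE [P1→A gives 9>3; P2→P gives 8>1; P3→Y gives 5>1]
(D,Q,Y): not NE [P1→A gives 8>7]
(D,Q,Z): not NE [P2→P gives 10>8; P3→Y gives 5>3]
(D,Q,W): not NE [P2→P gives 4>3; P3→Y gives 5>1]

PSNE = {(A,P,Y), (D,P,Z)}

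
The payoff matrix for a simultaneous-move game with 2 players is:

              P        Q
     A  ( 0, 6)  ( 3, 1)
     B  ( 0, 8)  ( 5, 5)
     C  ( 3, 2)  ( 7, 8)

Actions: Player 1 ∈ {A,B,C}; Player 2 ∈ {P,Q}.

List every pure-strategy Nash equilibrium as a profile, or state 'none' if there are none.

(A,P): not NE [P1→C gives 3>0]
(A,Q): not NE [P1→C gives 7>3; P2→P gives 6>1]
(B,P): not NE [P1→C gives 3>0]
(B,Q): not NE [P1→C gives 7>5; P2→P gives 8>5]
(C,P): not NE [P2→Q gives 8>2]
(C,Q): NE

PSNE = {(C,Q)}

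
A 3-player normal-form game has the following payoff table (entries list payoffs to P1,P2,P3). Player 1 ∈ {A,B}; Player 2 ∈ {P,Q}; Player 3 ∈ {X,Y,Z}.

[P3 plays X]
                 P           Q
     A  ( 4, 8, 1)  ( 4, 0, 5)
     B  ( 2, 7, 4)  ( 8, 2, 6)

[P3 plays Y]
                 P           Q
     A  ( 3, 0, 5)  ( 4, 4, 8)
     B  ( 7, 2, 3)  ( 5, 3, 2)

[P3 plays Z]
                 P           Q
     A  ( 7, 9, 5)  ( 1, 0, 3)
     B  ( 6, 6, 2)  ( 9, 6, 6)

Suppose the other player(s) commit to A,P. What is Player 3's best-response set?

argmax u_3 = {Y,Z}

u_3(X vs A,P) = 1
u_3(Y vs A,P) = 5
u_3(Z vs A,P) = 5
max payoff 5 at {Y,Z}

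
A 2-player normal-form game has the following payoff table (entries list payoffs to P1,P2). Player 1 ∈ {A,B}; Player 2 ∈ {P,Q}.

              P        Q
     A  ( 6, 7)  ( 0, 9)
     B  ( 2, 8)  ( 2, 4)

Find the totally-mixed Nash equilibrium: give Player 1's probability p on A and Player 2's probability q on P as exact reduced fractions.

P1 indiff ⇒ q·6+(1-q)·0 = q·2+(1-q)·2 ⇒ q(4) = (1-q)(2) ⇒ q = 1/3
P2 indiff ⇒ p·7+(1-p)·8 = p·9+(1-p)·4 ⇒ p(-2) = (1-p)(-4) ⇒ p = 2/3

(p,q) = (2/3, 1/3)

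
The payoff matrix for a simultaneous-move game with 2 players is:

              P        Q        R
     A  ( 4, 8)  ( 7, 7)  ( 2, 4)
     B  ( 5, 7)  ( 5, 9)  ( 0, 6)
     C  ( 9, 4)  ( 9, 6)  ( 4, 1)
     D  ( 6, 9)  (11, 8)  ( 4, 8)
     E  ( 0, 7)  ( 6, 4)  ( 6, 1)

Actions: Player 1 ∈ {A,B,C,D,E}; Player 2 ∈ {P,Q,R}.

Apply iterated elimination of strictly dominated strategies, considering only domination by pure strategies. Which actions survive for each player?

IESDS → P1:{C,D} P2:{P,Q}

P1 drop A (C beats it: P:9>4 Q:9>7 R:4>2)
P1 drop B (C beats it: P:9>5 Q:9>5 R:4>0)
P2 drop R (P beats it: C:4>1 D:9>8 E:7>1)
P1 drop E (C beats it: P:9>0 Q:9>6)
P1→{C,D} P2→{P,Q}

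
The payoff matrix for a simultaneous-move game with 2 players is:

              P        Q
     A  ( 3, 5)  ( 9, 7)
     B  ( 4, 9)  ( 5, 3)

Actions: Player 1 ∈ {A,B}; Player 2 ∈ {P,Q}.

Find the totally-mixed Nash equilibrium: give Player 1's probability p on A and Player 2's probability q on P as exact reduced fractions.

P1 indiff ⇒ q·3+(1-q)·9 = q·4+(1-q)·5 ⇒ q(-1) = (1-q)(-4) ⇒ q = 4/5
P2 indiff ⇒ p·5+(1-p)·9 = p·7+(1-p)·3 ⇒ p(-2) = (1-p)(-6) ⇒ p = 3/4

P1 mixes 3/4 on A; P2 mixes 4/5 on P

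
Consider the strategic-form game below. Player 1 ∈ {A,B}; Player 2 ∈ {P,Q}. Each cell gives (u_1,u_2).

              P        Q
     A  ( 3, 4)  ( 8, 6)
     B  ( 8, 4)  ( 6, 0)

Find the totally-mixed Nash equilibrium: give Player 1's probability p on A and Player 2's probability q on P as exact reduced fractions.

P1 indiff ⇒ q·3+(1-q)·8 = q·8+(1-q)·6 ⇒ q(-5) = (1-q)(-2) ⇒ q = 2/7
P2 indiff ⇒ p·4+(1-p)·4 = p·6+(1-p)·0 ⇒ p(-2) = (1-p)(-4) ⇒ p = 2/3

(p,q) = (2/3, 2/7)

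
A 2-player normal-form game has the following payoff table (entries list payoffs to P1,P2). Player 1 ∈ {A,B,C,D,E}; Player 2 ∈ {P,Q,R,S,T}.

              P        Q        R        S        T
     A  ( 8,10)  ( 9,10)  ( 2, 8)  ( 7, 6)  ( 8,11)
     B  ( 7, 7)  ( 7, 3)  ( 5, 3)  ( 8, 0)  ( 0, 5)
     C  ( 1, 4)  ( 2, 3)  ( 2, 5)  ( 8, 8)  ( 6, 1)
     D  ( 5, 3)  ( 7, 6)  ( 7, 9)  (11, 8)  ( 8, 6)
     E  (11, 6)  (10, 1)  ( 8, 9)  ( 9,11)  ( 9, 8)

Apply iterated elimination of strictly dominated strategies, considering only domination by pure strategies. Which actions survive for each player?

P1 drop A (E beats it: P:11>8 Q:10>9 R:8>2 S:9>7 T:9>8)
P1 drop B (E beats it: P:11>7 Q:10>7 R:8>5 S:9>8 T:9>0)
P1 drop C (D beats it: P:5>1 Q:7>2 R:7>2 S:11>8 T:8>6)
P2 drop P (R beats it: D:9>3 E:9>6)
P2 drop Q (R beats it: D:9>6 E:9>1)
P2 drop T (R beats it: D:9>6 E:9>8)
P1→{D,E} P2→{R,S}

IESDS → P1:{D,E} P2:{R,S}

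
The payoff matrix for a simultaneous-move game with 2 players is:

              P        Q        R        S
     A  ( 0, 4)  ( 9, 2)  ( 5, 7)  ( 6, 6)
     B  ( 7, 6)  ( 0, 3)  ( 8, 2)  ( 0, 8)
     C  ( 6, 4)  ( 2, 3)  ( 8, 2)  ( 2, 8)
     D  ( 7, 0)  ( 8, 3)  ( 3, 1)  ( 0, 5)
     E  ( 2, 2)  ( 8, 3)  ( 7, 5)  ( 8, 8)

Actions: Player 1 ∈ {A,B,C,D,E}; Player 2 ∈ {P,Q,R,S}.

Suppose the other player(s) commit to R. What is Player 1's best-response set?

u_1(A vs R) = 5
u_1(B vs R) = 8
u_1(C vs R) = 8
u_1(D vs R) = 3
u_1(E vs R) = 7
max payoff 8 at {B,C}

argmax u_1 = {B,C}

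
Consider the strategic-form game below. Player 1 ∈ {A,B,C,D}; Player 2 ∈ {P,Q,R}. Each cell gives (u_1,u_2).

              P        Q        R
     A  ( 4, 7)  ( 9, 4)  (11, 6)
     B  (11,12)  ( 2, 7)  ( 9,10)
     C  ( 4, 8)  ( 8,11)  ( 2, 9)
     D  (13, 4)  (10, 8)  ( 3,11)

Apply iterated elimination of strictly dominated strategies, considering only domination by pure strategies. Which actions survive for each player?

IESDS → P1:{A,B,D} P2:{P,R}

P1 drop C (D beats it: P:13>4 Q:10>8 R:3>2)
P2 drop Q (R beats it: A:6>4 B:10>7 D:11>8)
P1→{A,B,D} P2→{P,R}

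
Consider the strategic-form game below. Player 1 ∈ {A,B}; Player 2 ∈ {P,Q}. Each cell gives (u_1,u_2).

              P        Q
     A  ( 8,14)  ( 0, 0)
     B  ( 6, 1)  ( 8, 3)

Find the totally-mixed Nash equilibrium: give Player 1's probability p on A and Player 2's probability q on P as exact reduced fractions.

(p,q) = (1/8, 4/5)

P1 indiff ⇒ q·8+(1-q)·0 = q·6+(1-q)·8 ⇒ q(2) = (1-q)(8) ⇒ q = 4/5
P2 indiff ⇒ p·14+(1-p)·1 = p·0+(1-p)·3 ⇒ p(14) = (1-p)(2) ⇒ p = 1/8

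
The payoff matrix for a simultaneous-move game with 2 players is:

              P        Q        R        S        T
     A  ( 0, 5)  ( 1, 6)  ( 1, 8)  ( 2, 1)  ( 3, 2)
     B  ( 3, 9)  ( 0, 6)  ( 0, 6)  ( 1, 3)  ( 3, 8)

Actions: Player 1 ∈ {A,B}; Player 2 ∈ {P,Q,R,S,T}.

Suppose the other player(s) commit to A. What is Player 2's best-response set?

argmax u_2 = {R}

u_2(P vs A) = 5
u_2(Q vs A) = 6
u_2(R vs A) = 8
u_2(S vs A) = 1
u_2(T vs A) = 2
max payoff 8 at {R}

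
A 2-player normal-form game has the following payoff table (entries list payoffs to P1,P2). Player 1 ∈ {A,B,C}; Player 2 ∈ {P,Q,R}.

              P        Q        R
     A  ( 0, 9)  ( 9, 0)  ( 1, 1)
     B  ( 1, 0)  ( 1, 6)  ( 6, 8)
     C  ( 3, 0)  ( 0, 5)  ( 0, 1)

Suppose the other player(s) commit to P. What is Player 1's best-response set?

u_1(A vs P) = 0
u_1(B vs P) = 1
u_1(C vs P) = 3
max payoff 3 at {C}

argmax u_1 = {C}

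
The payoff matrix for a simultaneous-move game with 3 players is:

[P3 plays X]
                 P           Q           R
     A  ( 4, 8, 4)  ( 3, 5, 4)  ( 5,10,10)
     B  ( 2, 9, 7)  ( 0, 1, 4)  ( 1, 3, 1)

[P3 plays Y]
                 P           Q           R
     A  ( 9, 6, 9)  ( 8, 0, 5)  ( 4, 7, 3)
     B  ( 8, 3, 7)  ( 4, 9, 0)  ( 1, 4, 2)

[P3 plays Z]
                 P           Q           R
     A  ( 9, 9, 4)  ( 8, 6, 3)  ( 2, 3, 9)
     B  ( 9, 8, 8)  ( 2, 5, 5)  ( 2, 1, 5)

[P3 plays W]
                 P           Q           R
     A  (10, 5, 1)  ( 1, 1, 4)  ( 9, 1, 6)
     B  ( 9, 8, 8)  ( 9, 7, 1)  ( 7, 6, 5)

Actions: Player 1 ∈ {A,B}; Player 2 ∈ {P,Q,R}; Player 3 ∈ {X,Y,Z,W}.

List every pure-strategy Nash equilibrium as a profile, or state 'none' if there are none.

(A,P,X): not NE [P2→R gives 10>8; P3→Y gives 9>4]
(A,P,Y): not NE [P2→R gives 7>6]
(A,P,Z): not NE [P3→Y gives 9>4]
(A,P,W): not NE [P3→Y gives 9>1]
(A,Q,X): not NE [P2→R gives 10>5; P3→Y gives 5>4]
(A,Q,Y): not NE [P2→R gives 7>0]
(A,Q,Z): not NE [P2→P gives 9>6; P3→Y gives 5>3]
(A,Q,W): not NE [P1→B gives 9>1; P2→P gives 5>1; P3→Y gives 5>4]
(A,R,X): NE
(A,R,Y): not NE [P3→X gives 10>3]
(A,R,Z): not NE [P2→P gives 9>3; P3→X gives 10>9]
(A,R,W): not NE [P2→P gives 5>1; P3→X gives 10>6]
(B,P,X): not NE [P1→A gives 4>2; P3→W gives 8>7]
(B,P,Y): not NE [P1→A gives 9>8; P2→Q gives 9>3; P3→W gives 8>7]
(B,P,Z): NE
(B,P,W): not NE [P1→A gives 10>9]
(B,Q,X): not NE [P1→A gives 3>0; P2→P gives 9>1; P3→Z gives 5>4]
(B,Q,Y): not NE [P1→A gives 8>4; P3→Z gives 5>0]
(B,Q,Z): not NE [P1→A gives 8>2; P2→P gives 8>5]
(B,Q,W): not NE [P2→P gives 8>7; P3→Z gives 5>1]
(B,R,X): not NE [P1→A gives 5>1; P2→P gives 9>3; P3→W gives 5>1]
(B,R,Y): not NE [P1→A gives 4>1; P2→Q gives 9>4; P3→W gives 5>2]
(B,R,Z): not NE [P2→P gives 8>1]
(B,R,W): not NE [P1→A gives 9>7; P2→P gives 8>6]

NE set: (A,R,X), (B,P,Z)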